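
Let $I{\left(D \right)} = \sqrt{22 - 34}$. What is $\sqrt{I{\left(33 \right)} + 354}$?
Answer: $\sqrt{354 + 2 i \sqrt{3}} \approx 18.815 + 0.09206 i$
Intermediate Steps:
$I{\left(D \right)} = 2 i \sqrt{3}$ ($I{\left(D \right)} = \sqrt{-12} = 2 i \sqrt{3}$)
$\sqrt{I{\left(33 \right)} + 354} = \sqrt{2 i \sqrt{3} + 354} = \sqrt{354 + 2 i \sqrt{3}}$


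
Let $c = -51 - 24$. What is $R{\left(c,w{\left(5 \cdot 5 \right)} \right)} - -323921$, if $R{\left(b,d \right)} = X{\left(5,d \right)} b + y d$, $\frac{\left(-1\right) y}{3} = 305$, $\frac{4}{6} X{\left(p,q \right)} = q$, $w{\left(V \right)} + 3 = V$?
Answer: $301316$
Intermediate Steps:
$w{\left(V \right)} = -3 + V$
$X{\left(p,q \right)} = \frac{3 q}{2}$
$y = -915$ ($y = \left(-3\right) 305 = -915$)
$c = -75$
$R{\left(b,d \right)} = - 915 d + \frac{3 b d}{2}$ ($R{\left(b,d \right)} = \frac{3 d}{2} b - 915 d = \frac{3 b d}{2} - 915 d = - 915 d + \frac{3 b d}{2}$)
$R{\left(c,w{\left(5 \cdot 5 \right)} \right)} - -323921 = \frac{3 \left(-3 + 5 \cdot 5\right) \left(-610 - 75\right)}{2} - -323921 = \frac{3}{2} \left(-3 + 25\right) \left(-685\right) + 323921 = \frac{3}{2} \cdot 22 \left(-685\right) + 323921 = -22605 + 323921 = 301316$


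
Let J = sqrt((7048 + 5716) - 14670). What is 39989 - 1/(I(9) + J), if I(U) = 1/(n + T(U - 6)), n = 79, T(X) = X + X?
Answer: (-39904*I + 3399065*sqrt(1906))/(-I + 85*sqrt(1906)) ≈ 39989.0 + 0.022905*I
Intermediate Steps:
T(X) = 2*X
I(U) = 1/(67 + 2*U) (I(U) = 1/(79 + 2*(U - 6)) = 1/(79 + 2*(-6 + U)) = 1/(79 + (-12 + 2*U)) = 1/(67 + 2*U))
J = I*sqrt(1906) (J = sqrt(12764 - 14670) = sqrt(-1906) = I*sqrt(1906) ≈ 43.658*I)
39989 - 1/(I(9) + J) = 39989 - 1/(1/(67 + 2*9) + I*sqrt(1906)) = 39989 - 1/(1/(67 + 18) + I*sqrt(1906)) = 39989 - 1/(1/85 + I*sqrt(1906))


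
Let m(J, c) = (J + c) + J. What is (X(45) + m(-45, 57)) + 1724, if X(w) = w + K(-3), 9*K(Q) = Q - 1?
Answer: 15620/9 ≈ 1735.6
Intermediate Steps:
K(Q) = -1/9 + Q/9 (K(Q) = (Q - 1)/9 = (-1 + Q)/9 = -1/9 + Q/9)
m(J, c) = c + 2*J
X(w) = -4/9 + w (X(w) = w + (-1/9 + (1/9)*(-3)) = w + (-1/9 - 1/3) = w - 4/9 = -4/9 + w)
(X(45) + m(-45, 57)) + 1724 = ((-4/9 + 45) + (57 + 2*(-45))) + 1724 = (401/9 + (57 - 90)) + 1724 = (401/9 - 33) + 1724 = 104/9 + 1724 = 15620/9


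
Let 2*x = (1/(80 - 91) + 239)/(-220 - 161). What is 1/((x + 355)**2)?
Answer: 1951609/245517277009 ≈ 7.9490e-6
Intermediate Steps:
x = -438/1397 (x = ((1/(80 - 91) + 239)/(-220 - 161))/2 = ((1/(-11) + 239)/(-381))/2 = ((-1/11 + 239)*(-1/381))/2 = ((2628/11)*(-1/381))/2 = (1/2)*(-876/1397) = -438/1397 ≈ -0.31353)
1/((x + 355)**2) = 1/((-438/1397 + 355)**2) = 1/((495497/1397)**2) = 1/(245517277009/1951609) = 1951609/245517277009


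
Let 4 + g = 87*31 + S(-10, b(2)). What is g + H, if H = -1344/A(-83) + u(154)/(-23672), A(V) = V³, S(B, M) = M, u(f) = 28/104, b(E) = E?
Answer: 948422227602339/351918888464 ≈ 2695.0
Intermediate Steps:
u(f) = 7/26 (u(f) = 28*(1/104) = 7/26)
H = 823191859/351918888464 (H = -1344/((-83)³) + (7/26)/(-23672) = -1344/(-571787) + (7/26)*(-1/23672) = -1344*(-1/571787) - 7/615472 = 1344/571787 - 7/615472 = 823191859/351918888464 ≈ 0.0023392)
g = 2695 (g = -4 + (87*31 + 2) = -4 + (2697 + 2) = -4 + 2699 = 2695)
g + H = 2695 + 823191859/351918888464 = 948422227602339/351918888464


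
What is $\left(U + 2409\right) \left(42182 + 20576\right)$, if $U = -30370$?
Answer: $-1754776438$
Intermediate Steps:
$\left(U + 2409\right) \left(42182 + 20576\right) = \left(-30370 + 2409\right) \left(42182 + 20576\right) = \left(-27961\right) 62758 = -1754776438$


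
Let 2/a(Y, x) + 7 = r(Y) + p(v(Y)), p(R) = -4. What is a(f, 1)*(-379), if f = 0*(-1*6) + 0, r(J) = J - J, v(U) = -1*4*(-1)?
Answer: 758/11 ≈ 68.909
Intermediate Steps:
v(U) = 4 (v(U) = -4*(-1) = 4)
r(J) = 0
f = 0 (f = 0*(-6) + 0 = 0 + 0 = 0)
a(Y, x) = -2/11 (a(Y, x) = 2/(-7 + (0 - 4)) = 2/(-7 - 4) = 2/(-11) = 2*(-1/11) = -2/11)
a(f, 1)*(-379) = -2/11*(-379) = 758/11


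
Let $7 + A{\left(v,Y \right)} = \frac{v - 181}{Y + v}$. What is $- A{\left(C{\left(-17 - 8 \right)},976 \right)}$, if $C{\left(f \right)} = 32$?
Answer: $\frac{7205}{1008} \approx 7.1478$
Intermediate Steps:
$A{\left(v,Y \right)} = -7 + \frac{-181 + v}{Y + v}$ ($A{\left(v,Y \right)} = -7 + \frac{v - 181}{Y + v} = -7 + \frac{-181 + v}{Y + v}$)
$- A{\left(C{\left(-17 - 8 \right)},976 \right)} = - \frac{-181 - 6832 - 192}{976 + 32} = - \frac{-181 - 6832 - 192}{1008} = - \frac{-7205}{1008} = \left(-1\right) \left(- \frac{7205}{1008}\right) = \frac{7205}{1008}$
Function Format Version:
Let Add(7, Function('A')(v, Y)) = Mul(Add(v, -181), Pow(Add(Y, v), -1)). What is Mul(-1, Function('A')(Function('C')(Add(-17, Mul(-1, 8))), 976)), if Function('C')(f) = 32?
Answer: Rational(7205, 1008) ≈ 7.1478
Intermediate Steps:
Function('A')(v, Y) = Add(-7, Mul(Pow(Add(Y, v), -1), Add(-181, v))) (Function('A')(v, Y) = Add(-7, Mul(Add(v, -181), Pow(Add(Y, v), -1))) = Add(-7, Mul(Add(-181, v), Pow(Add(Y, v), -1))) = Add(-7, Mul(Pow(Add(Y, v), -1), Add(-181, v))))
Mul(-1, Function('A')(Function('C')(Add(-17, Mul(-1, 8))), 976)) = Mul(-1, Mul(Pow(Add(976, 32), -1), Add(-181, Mul(-7, 976), Mul(-6, 32)))) = Mul(-1, Mul(Pow(1008, -1), Add(-181, -6832, -192))) = Mul(-1, Mul(Rational(1, 1008), -7205)) = Mul(-1, Rational(-7205, 1008)) = Rational(7205, 1008)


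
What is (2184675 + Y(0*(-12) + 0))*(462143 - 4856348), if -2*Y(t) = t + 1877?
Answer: -19191571693965/2 ≈ -9.5958e+12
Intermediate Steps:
Y(t) = -1877/2 - t/2 (Y(t) = -(t + 1877)/2 = -(1877 + t)/2 = -1877/2 - t/2)
(2184675 + Y(0*(-12) + 0))*(462143 - 4856348) = (2184675 + (-1877/2 - (0*(-12) + 0)/2))*(462143 - 4856348) = (2184675 + (-1877/2 - (0 + 0)/2))*(-4394205) = (2184675 + (-1877/2 - ½*0))*(-4394205) = (2184675 + (-1877/2 + 0))*(-4394205) = (2184675 - 1877/2)*(-4394205) = (4367473/2)*(-4394205) = -19191571693965/2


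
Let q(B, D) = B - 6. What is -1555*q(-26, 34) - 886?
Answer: 48874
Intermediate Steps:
q(B, D) = -6 + B
-1555*q(-26, 34) - 886 = -1555*(-6 - 26) - 886 = -1555*(-32) - 886 = 49760 - 886 = 48874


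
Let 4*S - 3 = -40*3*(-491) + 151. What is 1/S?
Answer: 2/29537 ≈ 6.7712e-5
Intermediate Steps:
S = 29537/2 (S = 3/4 + (-40*3*(-491) + 151)/4 = 3/4 + (-120*(-491) + 151)/4 = 3/4 + (58920 + 151)/4 = 3/4 + (1/4)*59071 = 3/4 + 59071/4 = 29537/2 ≈ 14769.)
1/S = 1/(29537/2) = 2/29537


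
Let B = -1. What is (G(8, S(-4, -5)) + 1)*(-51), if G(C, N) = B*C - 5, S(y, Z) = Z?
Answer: 612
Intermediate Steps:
G(C, N) = -5 - C (G(C, N) = -C - 5 = -5 - C)
(G(8, S(-4, -5)) + 1)*(-51) = ((-5 - 1*8) + 1)*(-51) = ((-5 - 8) + 1)*(-51) = (-13 + 1)*(-51) = -12*(-51) = 612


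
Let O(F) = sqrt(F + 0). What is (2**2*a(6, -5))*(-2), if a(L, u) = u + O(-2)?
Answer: 40 - 8*I*sqrt(2) ≈ 40.0 - 11.314*I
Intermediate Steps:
O(F) = sqrt(F)
a(L, u) = u + I*sqrt(2) (a(L, u) = u + sqrt(-2) = u + I*sqrt(2))
(2**2*a(6, -5))*(-2) = (2**2*(-5 + I*sqrt(2)))*(-2) = (4*(-5 + I*sqrt(2)))*(-2) = (-20 + 4*I*sqrt(2))*(-2) = 40 - 8*I*sqrt(2)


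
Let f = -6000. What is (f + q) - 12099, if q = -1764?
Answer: -19863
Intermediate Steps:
(f + q) - 12099 = (-6000 - 1764) - 12099 = -7764 - 12099 = -19863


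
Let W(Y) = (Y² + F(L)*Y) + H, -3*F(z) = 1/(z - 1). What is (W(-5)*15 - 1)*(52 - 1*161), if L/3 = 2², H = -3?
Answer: -397196/11 ≈ -36109.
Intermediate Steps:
L = 12 (L = 3*2² = 3*4 = 12)
F(z) = -1/(3*(-1 + z)) (F(z) = -1/(3*(z - 1)) = -1/(3*(-1 + z)))
W(Y) = -3 + Y² - Y/33 (W(Y) = (Y² + (-1/(-3 + 3*12))*Y) - 3 = (Y² + (-1/(-3 + 36))*Y) - 3 = (Y² + (-1/33)*Y) - 3 = (Y² + (-1*1/33)*Y) - 3 = (Y² - Y/33) - 3 = -3 + Y² - Y/33)
(W(-5)*15 - 1)*(52 - 1*161) = ((-3 + (-5)² - 1/33*(-5))*15 - 1)*(52 - 1*161) = ((-3 + 25 + 5/33)*15 - 1)*(52 - 161) = ((731/33)*15 - 1)*(-109) = (3655/11 - 1)*(-109) = (3644/11)*(-109) = -397196/11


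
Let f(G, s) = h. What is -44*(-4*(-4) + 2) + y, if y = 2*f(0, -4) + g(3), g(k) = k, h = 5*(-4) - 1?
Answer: -831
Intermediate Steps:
h = -21 (h = -20 - 1 = -21)
f(G, s) = -21
y = -39 (y = 2*(-21) + 3 = -42 + 3 = -39)
-44*(-4*(-4) + 2) + y = -44*(-4*(-4) + 2) - 39 = -44*(16 + 2) - 39 = -44*18 - 39 = -792 - 39 = -831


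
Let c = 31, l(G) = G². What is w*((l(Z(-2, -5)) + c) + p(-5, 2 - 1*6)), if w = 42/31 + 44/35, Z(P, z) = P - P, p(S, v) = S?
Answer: 73684/1085 ≈ 67.911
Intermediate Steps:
Z(P, z) = 0
w = 2834/1085 (w = 42*(1/31) + 44*(1/35) = 42/31 + 44/35 = 2834/1085 ≈ 2.6120)
w*((l(Z(-2, -5)) + c) + p(-5, 2 - 1*6)) = 2834*((0² + 31) - 5)/1085 = 2834*((0 + 31) - 5)/1085 = 2834*(31 - 5)/1085 = (2834/1085)*26 = 73684/1085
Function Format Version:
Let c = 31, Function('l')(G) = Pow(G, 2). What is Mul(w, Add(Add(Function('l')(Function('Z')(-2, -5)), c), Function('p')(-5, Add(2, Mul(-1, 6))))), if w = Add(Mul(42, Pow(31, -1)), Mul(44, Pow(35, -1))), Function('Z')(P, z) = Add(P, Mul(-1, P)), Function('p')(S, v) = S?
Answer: Rational(73684, 1085) ≈ 67.911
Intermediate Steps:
Function('Z')(P, z) = 0
w = Rational(2834, 1085) (w = Add(Mul(42, Rational(1, 31)), Mul(44, Rational(1, 35))) = Add(Rational(42, 31), Rational(44, 35)) = Rational(2834, 1085) ≈ 2.6120)
Mul(w, Add(Add(Function('l')(Function('Z')(-2, -5)), c), Function('p')(-5, Add(2, Mul(-1, 6))))) = Mul(Rational(2834, 1085), Add(Add(Pow(0, 2), 31), -5)) = Mul(Rational(2834, 1085), Add(Add(0, 31), -5)) = Mul(Rational(2834, 1085), Add(31, -5)) = Mul(Rational(2834, 1085), 26) = Rational(73684, 1085)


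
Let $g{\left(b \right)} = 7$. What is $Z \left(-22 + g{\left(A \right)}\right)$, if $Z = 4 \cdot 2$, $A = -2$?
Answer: $-120$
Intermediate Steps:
$Z = 8$
$Z \left(-22 + g{\left(A \right)}\right) = 8 \left(-22 + 7\right) = 8 \left(-15\right) = -120$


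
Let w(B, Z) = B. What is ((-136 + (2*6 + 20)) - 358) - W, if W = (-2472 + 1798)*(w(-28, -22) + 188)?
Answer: 107378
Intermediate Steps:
W = -107840 (W = (-2472 + 1798)*(-28 + 188) = -674*160 = -107840)
((-136 + (2*6 + 20)) - 358) - W = ((-136 + (2*6 + 20)) - 358) - 1*(-107840) = ((-136 + (12 + 20)) - 358) + 107840 = ((-136 + 32) - 358) + 107840 = (-104 - 358) + 107840 = -462 + 107840 = 107378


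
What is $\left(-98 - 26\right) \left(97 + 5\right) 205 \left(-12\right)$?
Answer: $31114080$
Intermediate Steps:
$\left(-98 - 26\right) \left(97 + 5\right) 205 \left(-12\right) = \left(-124\right) 102 \cdot 205 \left(-12\right) = \left(-12648\right) 205 \left(-12\right) = \left(-2592840\right) \left(-12\right) = 31114080$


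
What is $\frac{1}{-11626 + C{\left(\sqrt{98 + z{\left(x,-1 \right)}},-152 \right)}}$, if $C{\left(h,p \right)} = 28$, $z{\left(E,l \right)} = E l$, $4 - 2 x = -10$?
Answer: $- \frac{1}{11598} \approx -8.6222 \cdot 10^{-5}$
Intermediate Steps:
$x = 7$ ($x = 2 - -5 = 2 + 5 = 7$)
$\frac{1}{-11626 + C{\left(\sqrt{98 + z{\left(x,-1 \right)}},-152 \right)}} = \frac{1}{-11626 + 28} = \frac{1}{-11598} = - \frac{1}{11598}$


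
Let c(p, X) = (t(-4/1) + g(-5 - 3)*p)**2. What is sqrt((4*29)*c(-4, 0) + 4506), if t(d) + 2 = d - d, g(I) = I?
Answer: sqrt(108906) ≈ 330.01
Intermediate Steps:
t(d) = -2 (t(d) = -2 + (d - d) = -2 + 0 = -2)
c(p, X) = (-2 - 8*p)**2 (c(p, X) = (-2 + (-5 - 3)*p)**2 = (-2 - 8*p)**2)
sqrt((4*29)*c(-4, 0) + 4506) = sqrt((4*29)*(4*(1 + 4*(-4))**2) + 4506) = sqrt(116*(4*(1 - 16)**2) + 4506) = sqrt(116*(4*(-15)**2) + 4506) = sqrt(116*(4*225) + 4506) = sqrt(116*900 + 4506) = sqrt(104400 + 4506) = sqrt(108906)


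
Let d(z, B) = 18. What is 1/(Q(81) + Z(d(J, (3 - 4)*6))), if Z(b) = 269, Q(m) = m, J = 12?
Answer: 1/350 ≈ 0.0028571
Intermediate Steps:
1/(Q(81) + Z(d(J, (3 - 4)*6))) = 1/(81 + 269) = 1/350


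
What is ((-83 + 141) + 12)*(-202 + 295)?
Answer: 6510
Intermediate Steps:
((-83 + 141) + 12)*(-202 + 295) = (58 + 12)*93 = 70*93 = 6510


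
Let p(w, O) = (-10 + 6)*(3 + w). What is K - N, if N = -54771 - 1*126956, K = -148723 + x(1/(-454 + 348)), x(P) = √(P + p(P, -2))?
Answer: 33004 + 3*I*√14946/106 ≈ 33004.0 + 3.46*I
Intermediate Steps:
p(w, O) = -12 - 4*w (p(w, O) = -4*(3 + w) = -12 - 4*w)
x(P) = √(-12 - 3*P) (x(P) = √(P + (-12 - 4*P)) = √(-12 - 3*P))
K = -148723 + 3*I*√14946/106 (K = -148723 + √(-12 - 3/(-454 + 348)) = -148723 + √(-12 - 3/(-106)) = -148723 + √(-12 - 3*(-1/106)) = -148723 + √(-12 + 3/106) = -148723 + √(-1269/106) = -148723 + 3*I*√14946/106 ≈ -1.4872e+5 + 3.46*I)
N = -181727 (N = -54771 - 126956 = -181727)
K - N = (-148723 + 3*I*√14946/106) - 1*(-181727) = (-148723 + 3*I*√14946/106) + 181727 = 33004 + 3*I*√14946/106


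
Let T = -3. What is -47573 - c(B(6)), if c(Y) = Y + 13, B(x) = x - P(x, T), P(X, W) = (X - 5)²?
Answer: -47591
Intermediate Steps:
P(X, W) = (-5 + X)²
B(x) = x - (-5 + x)²
c(Y) = 13 + Y
-47573 - c(B(6)) = -47573 - (13 + (6 - (-5 + 6)²)) = -47573 - (13 + (6 - 1*1²)) = -47573 - (13 + (6 - 1*1)) = -47573 - (13 + (6 - 1)) = -47573 - (13 + 5) = -47573 - 1*18 = -47573 - 18 = -47591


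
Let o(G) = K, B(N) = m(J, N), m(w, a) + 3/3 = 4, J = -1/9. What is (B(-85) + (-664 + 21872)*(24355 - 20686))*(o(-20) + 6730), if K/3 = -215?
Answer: 473486963175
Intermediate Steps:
J = -1/9 (J = -1*1/9 = -1/9 ≈ -0.11111)
m(w, a) = 3 (m(w, a) = -1 + 4 = 3)
K = -645 (K = 3*(-215) = -645)
B(N) = 3
o(G) = -645
(B(-85) + (-664 + 21872)*(24355 - 20686))*(o(-20) + 6730) = (3 + (-664 + 21872)*(24355 - 20686))*(-645 + 6730) = (3 + 21208*3669)*6085 = (3 + 77812152)*6085 = 77812155*6085 = 473486963175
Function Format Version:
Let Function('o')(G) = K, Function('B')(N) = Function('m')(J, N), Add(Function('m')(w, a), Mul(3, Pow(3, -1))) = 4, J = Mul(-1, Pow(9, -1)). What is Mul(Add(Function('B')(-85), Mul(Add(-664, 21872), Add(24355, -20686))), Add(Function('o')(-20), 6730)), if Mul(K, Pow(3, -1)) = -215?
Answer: 473486963175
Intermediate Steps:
J = Rational(-1, 9) (J = Mul(-1, Rational(1, 9)) = Rational(-1, 9) ≈ -0.11111)
Function('m')(w, a) = 3 (Function('m')(w, a) = Add(-1, 4) = 3)
K = -645 (K = Mul(3, -215) = -645)
Function('B')(N) = 3
Function('o')(G) = -645
Mul(Add(Function('B')(-85), Mul(Add(-664, 21872), Add(24355, -20686))), Add(Function('o')(-20), 6730)) = Mul(Add(3, Mul(Add(-664, 21872), Add(24355, -20686))), Add(-645, 6730)) = Mul(Add(3, Mul(21208, 3669)), 6085) = Mul(Add(3, 77812152), 6085) = Mul(77812155, 6085) = 473486963175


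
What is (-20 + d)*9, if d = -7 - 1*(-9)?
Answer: -162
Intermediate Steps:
d = 2 (d = -7 + 9 = 2)
(-20 + d)*9 = (-20 + 2)*9 = -18*9 = -162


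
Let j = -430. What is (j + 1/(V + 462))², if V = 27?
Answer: 44213052361/239121 ≈ 1.8490e+5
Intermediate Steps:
(j + 1/(V + 462))² = (-430 + 1/(27 + 462))² = (-430 + 1/489)² = (-210269/489)² = 44213052361/239121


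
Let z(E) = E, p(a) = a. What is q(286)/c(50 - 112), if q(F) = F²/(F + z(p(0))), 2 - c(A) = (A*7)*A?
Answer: -13/1223 ≈ -0.010630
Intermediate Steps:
c(A) = 2 - 7*A² (c(A) = 2 - A*7*A = 2 - 7*A*A = 2 - 7*A²)
q(F) = F (q(F) = F²/(F + 0) = F²/F = F)
q(286)/c(50 - 112) = 286/(2 - 7*(50 - 112)²) = 286/(2 - 7*(-62)²) = 286/(2 - 7*3844) = 286/(2 - 26908) = 286/(-26906) = 286*(-1/26906) = -13/1223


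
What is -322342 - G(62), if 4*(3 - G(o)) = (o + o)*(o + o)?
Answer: -318501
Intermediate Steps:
G(o) = 3 - o² (G(o) = 3 - (o + o)*(o + o)/4 = 3 - 2*o*2*o/4 = 3 - o²)
-322342 - G(62) = -322342 - (3 - 1*62²) = -322342 - (3 - 1*3844) = -322342 - (3 - 3844) = -322342 - 1*(-3841) = -322342 + 3841 = -318501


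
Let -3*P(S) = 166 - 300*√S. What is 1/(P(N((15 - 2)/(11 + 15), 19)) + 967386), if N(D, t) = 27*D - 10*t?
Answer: 1088247/1052696681633 - 225*I*√706/4210786726532 ≈ 1.0338e-6 - 1.4198e-9*I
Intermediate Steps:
N(D, t) = -10*t + 27*D
P(S) = -166/3 + 100*√S (P(S) = -(166 - 300*√S)/3 = -166/3 + 100*√S)
1/(P(N((15 - 2)/(11 + 15), 19)) + 967386) = 1/((-166/3 + 100*√(-10*19 + 27*((15 - 2)/(11 + 15)))) + 967386) = 1/((-166/3 + 100*√(-190 + 27*(13/26))) + 967386) = 1/((-166/3 + 100*√(-190 + 27*(13*(1/26)))) + 967386) = 1/((-166/3 + 100*√(-190 + 27*(½))) + 967386) = 1/((-166/3 + 100*√(-190 + 27/2)) + 967386) = 1/((-166/3 + 100*√(-353/2)) + 967386) = 1/((-166/3 + 100*(I*√706/2)) + 967386) = 1/((-166/3 + 50*I*√706) + 967386) = 1/(2901992/3 + 50*I*√706)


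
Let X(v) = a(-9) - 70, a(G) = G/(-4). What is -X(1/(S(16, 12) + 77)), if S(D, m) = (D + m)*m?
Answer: 271/4 ≈ 67.750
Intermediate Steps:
a(G) = -G/4 (a(G) = G*(-¼) = -G/4)
S(D, m) = m*(D + m)
X(v) = -271/4 (X(v) = -¼*(-9) - 70 = 9/4 - 70 = -271/4)
-X(1/(S(16, 12) + 77)) = -1*(-271/4) = 271/4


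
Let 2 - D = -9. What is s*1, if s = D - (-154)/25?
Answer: 429/25 ≈ 17.160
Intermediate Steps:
D = 11 (D = 2 - 1*(-9) = 2 + 9 = 11)
s = 429/25 (s = 11 - (-154)/25 = 11 - 1*(-154/25) = 11 + 154/25 = 429/25 ≈ 17.160)
s*1 = (429/25)*1 = 429/25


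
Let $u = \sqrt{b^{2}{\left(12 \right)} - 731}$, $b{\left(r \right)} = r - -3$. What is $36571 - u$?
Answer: $36571 - i \sqrt{506} \approx 36571.0 - 22.494 i$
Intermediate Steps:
$b{\left(r \right)} = 3 + r$ ($b{\left(r \right)} = r + 3 = 3 + r$)
$u = i \sqrt{506}$ ($u = \sqrt{\left(3 + 12\right)^{2} - 731} = \sqrt{15^{2} - 731} = \sqrt{225 - 731} = \sqrt{-506} = i \sqrt{506} \approx 22.494 i$)
$36571 - u = 36571 - i \sqrt{506}$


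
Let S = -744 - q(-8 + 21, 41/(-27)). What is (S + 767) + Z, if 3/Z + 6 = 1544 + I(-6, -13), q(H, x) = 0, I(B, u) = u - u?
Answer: 35377/1538 ≈ 23.002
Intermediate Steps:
I(B, u) = 0
Z = 3/1538 (Z = 3/(-6 + (1544 + 0)) = 3/(-6 + 1544) = 3/1538 ≈ 0.0019506)
S = -744 (S = -744 - 1*0 = -744 + 0 = -744)
(S + 767) + Z = (-744 + 767) + 3/1538 = 23 + 3/1538 = 35377/1538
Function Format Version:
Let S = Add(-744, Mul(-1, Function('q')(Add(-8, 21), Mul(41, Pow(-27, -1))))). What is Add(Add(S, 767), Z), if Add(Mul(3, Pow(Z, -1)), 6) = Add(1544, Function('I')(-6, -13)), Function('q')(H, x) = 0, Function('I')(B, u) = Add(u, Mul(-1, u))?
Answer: Rational(35377, 1538) ≈ 23.002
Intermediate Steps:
Function('I')(B, u) = 0
Z = Rational(3, 1538) (Z = Mul(3, Pow(Add(-6, Add(1544, 0)), -1)) = Mul(3, Pow(Add(-6, 1544), -1)) = Mul(3, Pow(1538, -1)) = Mul(3, Rational(1, 1538)) = Rational(3, 1538) ≈ 0.0019506)
S = -744 (S = Add(-744, Mul(-1, 0)) = Add(-744, 0) = -744)
Add(Add(S, 767), Z) = Add(Add(-744, 767), Rational(3, 1538)) = Add(23, Rational(3, 1538)) = Rational(35377, 1538)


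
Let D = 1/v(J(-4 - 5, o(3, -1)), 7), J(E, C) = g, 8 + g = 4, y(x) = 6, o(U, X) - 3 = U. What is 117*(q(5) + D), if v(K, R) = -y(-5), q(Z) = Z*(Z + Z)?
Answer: 11661/2 ≈ 5830.5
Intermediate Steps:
o(U, X) = 3 + U
g = -4 (g = -8 + 4 = -4)
q(Z) = 2*Z² (q(Z) = Z*(2*Z) = 2*Z²)
J(E, C) = -4
v(K, R) = -6 (v(K, R) = -1*6 = -6)
D = -⅙ (D = 1/(-6) = -⅙ ≈ -0.16667)
117*(q(5) + D) = 117*(2*5² - ⅙) = 117*(2*25 - ⅙) = 117*(50 - ⅙) = 117*(299/6) = 11661/2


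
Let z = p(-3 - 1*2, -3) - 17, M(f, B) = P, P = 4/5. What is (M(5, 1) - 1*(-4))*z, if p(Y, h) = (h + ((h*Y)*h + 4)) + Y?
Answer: -1584/5 ≈ -316.80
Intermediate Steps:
P = ⅘ (P = 4*(⅕) = ⅘ ≈ 0.80000)
M(f, B) = ⅘
p(Y, h) = 4 + Y + h + Y*h² (p(Y, h) = (h + ((Y*h)*h + 4)) + Y = (h + (Y*h² + 4)) + Y = (h + (4 + Y*h²)) + Y = (4 + h + Y*h²) + Y = 4 + Y + h + Y*h²)
z = -66 (z = (4 + (-3 - 1*2) - 3 + (-3 - 1*2)*(-3)²) - 17 = (4 + (-3 - 2) - 3 + (-3 - 2)*9) - 17 = (4 - 5 - 3 - 5*9) - 17 = (4 - 5 - 3 - 45) - 17 = -49 - 17 = -66)
(M(5, 1) - 1*(-4))*z = (⅘ - 1*(-4))*(-66) = (⅘ + 4)*(-66) = (24/5)*(-66) = -1584/5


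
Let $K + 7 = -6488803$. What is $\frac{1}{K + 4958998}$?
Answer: $- \frac{1}{1529812} \approx -6.5367 \cdot 10^{-7}$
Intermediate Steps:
$K = -6488810$ ($K = -7 - 6488803 = -6488810$)
$\frac{1}{K + 4958998} = \frac{1}{-6488810 + 4958998} = \frac{1}{-1529812} = - \frac{1}{1529812}$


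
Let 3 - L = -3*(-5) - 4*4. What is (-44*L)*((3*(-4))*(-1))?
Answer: -2112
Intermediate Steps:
L = 4 (L = 3 - (-3*(-5) - 4*4) = 3 - (15 - 16) = 3 - 1*(-1) = 3 + 1 = 4)
(-44*L)*((3*(-4))*(-1)) = (-44*4)*((3*(-4))*(-1)) = -(-2112)*(-1) = -176*12 = -2112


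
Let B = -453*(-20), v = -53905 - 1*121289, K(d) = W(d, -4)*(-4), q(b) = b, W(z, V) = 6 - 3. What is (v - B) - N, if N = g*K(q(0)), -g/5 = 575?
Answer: -218754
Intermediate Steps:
W(z, V) = 3
K(d) = -12 (K(d) = 3*(-4) = -12)
g = -2875 (g = -5*575 = -2875)
N = 34500 (N = -2875*(-12) = 34500)
v = -175194 (v = -53905 - 121289 = -175194)
B = 9060
(v - B) - N = (-175194 - 1*9060) - 1*34500 = (-175194 - 9060) - 34500 = -184254 - 34500 = -218754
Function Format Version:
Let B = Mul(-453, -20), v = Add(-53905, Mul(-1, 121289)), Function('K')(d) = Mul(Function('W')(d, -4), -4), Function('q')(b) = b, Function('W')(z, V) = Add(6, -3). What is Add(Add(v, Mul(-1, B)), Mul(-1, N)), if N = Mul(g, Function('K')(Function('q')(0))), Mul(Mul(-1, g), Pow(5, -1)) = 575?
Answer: -218754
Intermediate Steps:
Function('W')(z, V) = 3
Function('K')(d) = -12 (Function('K')(d) = Mul(3, -4) = -12)
g = -2875 (g = Mul(-5, 575) = -2875)
N = 34500 (N = Mul(-2875, -12) = 34500)
v = -175194 (v = Add(-53905, -121289) = -175194)
B = 9060
Add(Add(v, Mul(-1, B)), Mul(-1, N)) = Add(Add(-175194, Mul(-1, 9060)), Mul(-1, 34500)) = Add(Add(-175194, -9060), -34500) = Add(-184254, -34500) = -218754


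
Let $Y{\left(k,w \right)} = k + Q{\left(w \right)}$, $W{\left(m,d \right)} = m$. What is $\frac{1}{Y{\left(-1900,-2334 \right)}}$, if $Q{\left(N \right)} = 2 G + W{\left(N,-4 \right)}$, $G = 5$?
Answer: $- \frac{1}{4224} \approx -0.00023674$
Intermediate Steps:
$Q{\left(N \right)} = 10 + N$ ($Q{\left(N \right)} = 2 \cdot 5 + N = 10 + N$)
$Y{\left(k,w \right)} = 10 + k + w$ ($Y{\left(k,w \right)} = k + \left(10 + w\right) = 10 + k + w$)
$\frac{1}{Y{\left(-1900,-2334 \right)}} = \frac{1}{10 - 1900 - 2334} = \frac{1}{-4224} = - \frac{1}{4224}$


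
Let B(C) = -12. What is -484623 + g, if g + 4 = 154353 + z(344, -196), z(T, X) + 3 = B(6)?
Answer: -330289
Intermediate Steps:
z(T, X) = -15 (z(T, X) = -3 - 12 = -15)
g = 154334 (g = -4 + (154353 - 15) = -4 + 154338 = 154334)
-484623 + g = -484623 + 154334 = -330289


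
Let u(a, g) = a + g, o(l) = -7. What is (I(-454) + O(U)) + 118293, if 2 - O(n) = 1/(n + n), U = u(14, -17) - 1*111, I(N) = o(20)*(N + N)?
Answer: 28420429/228 ≈ 1.2465e+5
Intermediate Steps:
I(N) = -14*N (I(N) = -7*(N + N) = -14*N)
U = -114 (U = (14 - 17) - 1*111 = -3 - 111 = -114)
O(n) = 2 - 1/(2*n) (O(n) = 2 - 1/(n + n) = 2 - 1/(2*n))
(I(-454) + O(U)) + 118293 = (-14*(-454) + (2 - ½/(-114))) + 118293 = (6356 + (2 - ½*(-1/114))) + 118293 = (6356 + (2 + 1/228)) + 118293 = (6356 + 457/228) + 118293 = 1449625/228 + 118293 = 28420429/228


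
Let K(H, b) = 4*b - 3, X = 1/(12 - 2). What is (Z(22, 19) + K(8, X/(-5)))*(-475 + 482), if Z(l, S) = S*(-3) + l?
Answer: -6664/25 ≈ -266.56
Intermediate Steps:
Z(l, S) = l - 3*S (Z(l, S) = -3*S + l = l - 3*S)
X = 1/10 ≈ 0.10000
K(H, b) = -3 + 4*b
(Z(22, 19) + K(8, X/(-5)))*(-475 + 482) = ((22 - 3*19) + (-3 + 4*((1/10)/(-5))))*(-475 + 482) = ((22 - 57) + (-3 + 4*((1/10)*(-1/5))))*7 = (-35 + (-3 + 4*(-1/50)))*7 = (-35 + (-3 - 2/25))*7 = (-35 - 77/25)*7 = -952/25*7 = -6664/25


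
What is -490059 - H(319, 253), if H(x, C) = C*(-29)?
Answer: -482722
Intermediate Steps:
H(x, C) = -29*C
-490059 - H(319, 253) = -490059 - (-29)*253 = -490059 - 1*(-7337) = -490059 + 7337 = -482722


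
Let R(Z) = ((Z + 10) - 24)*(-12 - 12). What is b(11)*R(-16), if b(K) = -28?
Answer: -20160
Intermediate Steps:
R(Z) = 336 - 24*Z (R(Z) = ((10 + Z) - 24)*(-24) = (-14 + Z)*(-24) = 336 - 24*Z)
b(11)*R(-16) = -28*(336 - 24*(-16)) = -28*(336 + 384) = -28*720 = -20160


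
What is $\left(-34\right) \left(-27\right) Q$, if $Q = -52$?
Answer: $-47736$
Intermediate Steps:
$\left(-34\right) \left(-27\right) Q = \left(-34\right) \left(-27\right) \left(-52\right) = 918 \left(-52\right) = -47736$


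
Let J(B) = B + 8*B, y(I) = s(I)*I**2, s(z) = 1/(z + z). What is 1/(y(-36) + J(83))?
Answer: 1/729 ≈ 0.0013717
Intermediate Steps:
s(z) = 1/(2*z)
y(I) = I/2 (y(I) = (1/(2*I))*I**2 = I/2)
J(B) = 9*B
1/(y(-36) + J(83)) = 1/((1/2)*(-36) + 9*83) = 1/(-18 + 747) = 1/729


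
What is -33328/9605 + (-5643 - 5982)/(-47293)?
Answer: -1464522979/454249265 ≈ -3.2241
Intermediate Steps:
-33328/9605 + (-5643 - 5982)/(-47293) = -33328*1/9605 - 11625*(-1/47293) = -33328/9605 + 11625/47293 = -1464522979/454249265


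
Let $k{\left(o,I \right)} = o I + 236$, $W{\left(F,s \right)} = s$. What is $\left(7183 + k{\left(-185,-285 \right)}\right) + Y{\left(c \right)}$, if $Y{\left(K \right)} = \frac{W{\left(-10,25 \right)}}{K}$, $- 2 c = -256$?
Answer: $\frac{7698457}{128} \approx 60144.0$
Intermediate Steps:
$c = 128$ ($c = \left(- \frac{1}{2}\right) \left(-256\right) = 128$)
$k{\left(o,I \right)} = 236 + I o$ ($k{\left(o,I \right)} = I o + 236 = 236 + I o$)
$Y{\left(K \right)} = \frac{25}{K}$
$\left(7183 + k{\left(-185,-285 \right)}\right) + Y{\left(c \right)} = \left(7183 + \left(236 - -52725\right)\right) + \frac{25}{128} = \left(7183 + \left(236 + 52725\right)\right) + 25 \cdot \frac{1}{128} = \left(7183 + 52961\right) + \frac{25}{128} = 60144 + \frac{25}{128} = \frac{7698457}{128}$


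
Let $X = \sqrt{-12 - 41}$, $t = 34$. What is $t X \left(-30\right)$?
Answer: $- 1020 i \sqrt{53} \approx - 7425.7 i$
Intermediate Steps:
$X = i \sqrt{53}$ ($X = \sqrt{-53} = i \sqrt{53} \approx 7.2801 i$)
$t X \left(-30\right) = 34 i \sqrt{53} \left(-30\right) = - 1020 i \sqrt{53}$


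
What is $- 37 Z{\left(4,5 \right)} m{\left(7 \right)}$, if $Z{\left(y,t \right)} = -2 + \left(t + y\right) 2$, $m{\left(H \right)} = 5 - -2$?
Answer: $-4144$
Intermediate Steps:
$m{\left(H \right)} = 7$ ($m{\left(H \right)} = 5 + 2 = 7$)
$Z{\left(y,t \right)} = -2 + 2 t + 2 y$ ($Z{\left(y,t \right)} = -2 + \left(2 t + 2 y\right) = -2 + 2 t + 2 y$)
$- 37 Z{\left(4,5 \right)} m{\left(7 \right)} = - 37 \left(-2 + 2 \cdot 5 + 2 \cdot 4\right) 7 = - 37 \left(-2 + 10 + 8\right) 7 = \left(-37\right) 16 \cdot 7 = \left(-592\right) 7 = -4144$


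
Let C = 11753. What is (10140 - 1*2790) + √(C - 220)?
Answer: 7350 + √11533 ≈ 7457.4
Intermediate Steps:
(10140 - 1*2790) + √(C - 220) = (10140 - 1*2790) + √(11753 - 220) = (10140 - 2790) + √11533 = 7350 + √11533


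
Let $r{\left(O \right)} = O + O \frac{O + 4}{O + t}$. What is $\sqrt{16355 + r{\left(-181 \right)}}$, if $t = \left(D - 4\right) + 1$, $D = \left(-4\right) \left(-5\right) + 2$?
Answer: $\frac{\sqrt{5176302}}{18} \approx 126.4$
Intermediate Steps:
$D = 22$ ($D = 20 + 2 = 22$)
$t = 19$ ($t = \left(22 - 4\right) + 1 = 18 + 1 = 19$)
$r{\left(O \right)} = O + \frac{O \left(4 + O\right)}{19 + O}$ ($r{\left(O \right)} = O + O \frac{O + 4}{O + 19} = O + O \frac{4 + O}{19 + O} = O + \frac{O \left(4 + O\right)}{19 + O}$)
$\sqrt{16355 + r{\left(-181 \right)}} = \sqrt{16355 - \frac{181 \left(23 + 2 \left(-181\right)\right)}{19 - 181}} = \sqrt{16355 - \frac{181 \left(23 - 362\right)}{-162}} = \sqrt{16355 - \left(- \frac{181}{162}\right) \left(-339\right)} = \sqrt{16355 - \frac{20453}{54}} = \sqrt{\frac{862717}{54}} = \frac{\sqrt{5176302}}{18}$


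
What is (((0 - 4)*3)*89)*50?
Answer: -53400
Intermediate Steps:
(((0 - 4)*3)*89)*50 = (-4*3*89)*50 = -12*89*50 = -1068*50 = -53400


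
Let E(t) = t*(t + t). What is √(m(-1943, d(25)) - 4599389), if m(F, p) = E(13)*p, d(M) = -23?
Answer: 3*I*√511907 ≈ 2146.4*I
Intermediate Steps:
E(t) = 2*t² (E(t) = t*(2*t) = 2*t²)
m(F, p) = 338*p (m(F, p) = (2*13²)*p = (2*169)*p = 338*p)
√(m(-1943, d(25)) - 4599389) = √(338*(-23) - 4599389) = √(-7774 - 4599389) = √(-4607163) = 3*I*√511907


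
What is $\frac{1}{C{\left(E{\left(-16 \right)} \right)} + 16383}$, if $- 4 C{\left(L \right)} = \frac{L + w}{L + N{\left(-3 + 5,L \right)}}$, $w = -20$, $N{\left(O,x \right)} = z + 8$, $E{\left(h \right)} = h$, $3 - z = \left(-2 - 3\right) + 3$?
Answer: $\frac{1}{16380} \approx 6.105 \cdot 10^{-5}$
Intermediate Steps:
$z = 5$ ($z = 3 - \left(\left(-2 - 3\right) + 3\right) = 3 - \left(-5 + 3\right) = 3 - -2 = 3 + 2 = 5$)
$N{\left(O,x \right)} = 13$ ($N{\left(O,x \right)} = 5 + 8 = 13$)
$C{\left(L \right)} = - \frac{-20 + L}{4 \left(13 + L\right)}$ ($C{\left(L \right)} = - \frac{\left(L - 20\right) \frac{1}{L + 13}}{4} = - \frac{\left(-20 + L\right) \frac{1}{13 + L}}{4} = - \frac{\frac{1}{13 + L} \left(-20 + L\right)}{4} = - \frac{-20 + L}{4 \left(13 + L\right)}$)
$\frac{1}{C{\left(E{\left(-16 \right)} \right)} + 16383} = \frac{1}{\frac{20 - -16}{4 \left(13 - 16\right)} + 16383} = \frac{1}{\frac{20 + 16}{4 \left(-3\right)} + 16383} = \frac{1}{\frac{1}{4} \left(- \frac{1}{3}\right) 36 + 16383} = \frac{1}{-3 + 16383} = \frac{1}{16380}$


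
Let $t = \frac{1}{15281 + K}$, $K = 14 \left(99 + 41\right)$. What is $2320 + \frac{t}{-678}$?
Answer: $\frac{27119403359}{11689398} \approx 2320.0$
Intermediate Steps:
$K = 1960$ ($K = 14 \cdot 140 = 1960$)
$t = \frac{1}{17241}$ ($t = \frac{1}{15281 + 1960} = \frac{1}{17241} \approx 5.8001 \cdot 10^{-5}$)
$2320 + \frac{t}{-678} = 2320 + \frac{1}{17241 \left(-678\right)} = 2320 + \frac{1}{17241} \left(- \frac{1}{678}\right) = 2320 - \frac{1}{11689398} = \frac{27119403359}{11689398}$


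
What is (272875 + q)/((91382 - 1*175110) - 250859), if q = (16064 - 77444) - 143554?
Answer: -22647/111529 ≈ -0.20306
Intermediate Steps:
q = -204934 (q = -61380 - 143554 = -204934)
(272875 + q)/((91382 - 1*175110) - 250859) = (272875 - 204934)/((91382 - 1*175110) - 250859) = 67941/((91382 - 175110) - 250859) = 67941/(-83728 - 250859) = 67941/(-334587) = 67941*(-1/334587) = -22647/111529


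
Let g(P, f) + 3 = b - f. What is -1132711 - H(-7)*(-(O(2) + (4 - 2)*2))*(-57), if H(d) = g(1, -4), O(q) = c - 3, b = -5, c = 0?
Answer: -1132483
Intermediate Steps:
O(q) = -3 (O(q) = 0 - 3 = -3)
g(P, f) = -8 - f (g(P, f) = -3 + (-5 - f) = -8 - f)
H(d) = -4 (H(d) = -8 - 1*(-4) = -8 + 4 = -4)
-1132711 - H(-7)*(-(O(2) + (4 - 2)*2))*(-57) = -1132711 - (-(-4)*(-3 + (4 - 2)*2))*(-57) = -1132711 - (-(-4)*(-3 + 2*2))*(-57) = -1132711 - (-(-4)*(-3 + 4))*(-57) = -1132711 - (-(-4))*(-57) = -1132711 - (-4*(-1))*(-57) = -1132711 - 4*(-57) = -1132711 - 1*(-228) = -1132711 + 228 = -1132483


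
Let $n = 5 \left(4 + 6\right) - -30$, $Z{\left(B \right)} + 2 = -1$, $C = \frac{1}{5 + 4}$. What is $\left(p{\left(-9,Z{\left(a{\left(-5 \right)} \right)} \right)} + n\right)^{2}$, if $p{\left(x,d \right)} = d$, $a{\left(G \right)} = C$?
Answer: $5929$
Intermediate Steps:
$C = \frac{1}{9} \approx 0.11111$
$a{\left(G \right)} = \frac{1}{9}$
$Z{\left(B \right)} = -3$ ($Z{\left(B \right)} = -2 - 1 = -3$)
$n = 80$ ($n = 5 \cdot 10 + 30 = 50 + 30 = 80$)
$\left(p{\left(-9,Z{\left(a{\left(-5 \right)} \right)} \right)} + n\right)^{2} = \left(-3 + 80\right)^{2} = 77^{2} = 5929$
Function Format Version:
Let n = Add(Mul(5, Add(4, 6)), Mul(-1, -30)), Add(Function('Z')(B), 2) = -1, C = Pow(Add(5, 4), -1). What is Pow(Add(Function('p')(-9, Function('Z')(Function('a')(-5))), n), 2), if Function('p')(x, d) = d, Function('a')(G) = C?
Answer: 5929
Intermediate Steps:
C = Rational(1, 9) (C = Pow(9, -1) = Rational(1, 9) ≈ 0.11111)
Function('a')(G) = Rational(1, 9)
Function('Z')(B) = -3 (Function('Z')(B) = Add(-2, -1) = -3)
n = 80 (n = Add(Mul(5, 10), 30) = Add(50, 30) = 80)
Pow(Add(Function('p')(-9, Function('Z')(Function('a')(-5))), n), 2) = Pow(Add(-3, 80), 2) = Pow(77, 2) = 5929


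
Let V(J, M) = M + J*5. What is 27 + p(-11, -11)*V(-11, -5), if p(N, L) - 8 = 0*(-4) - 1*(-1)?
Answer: -513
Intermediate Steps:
V(J, M) = M + 5*J
p(N, L) = 9 (p(N, L) = 8 + (0*(-4) - 1*(-1)) = 8 + (0 + 1) = 8 + 1 = 9)
27 + p(-11, -11)*V(-11, -5) = 27 + 9*(-5 + 5*(-11)) = 27 + 9*(-5 - 55) = 27 + 9*(-60) = 27 - 540 = -513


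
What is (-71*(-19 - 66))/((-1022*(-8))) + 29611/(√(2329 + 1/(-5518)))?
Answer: 6035/8176 + 29611*√70914141078/12851421 ≈ 614.31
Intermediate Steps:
(-71*(-19 - 66))/((-1022*(-8))) + 29611/(√(2329 + 1/(-5518))) = -71*(-85)/8176 + 29611/(√(2329 - 1/5518)) = 6035*(1/8176) + 29611/(√(12851421/5518)) = 6035/8176 + 29611/((√70914141078/5518)) = 6035/8176 + 29611*(√70914141078/12851421) = 6035/8176 + 29611*√70914141078/12851421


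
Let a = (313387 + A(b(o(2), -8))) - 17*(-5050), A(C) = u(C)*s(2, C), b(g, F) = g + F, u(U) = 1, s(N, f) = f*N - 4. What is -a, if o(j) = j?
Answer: -399221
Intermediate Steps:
s(N, f) = -4 + N*f (s(N, f) = N*f - 4 = -4 + N*f)
b(g, F) = F + g
A(C) = -4 + 2*C (A(C) = 1*(-4 + 2*C) = -4 + 2*C)
a = 399221 (a = (313387 + (-4 + 2*(-8 + 2))) - 17*(-5050) = (313387 + (-4 + 2*(-6))) + 85850 = (313387 + (-4 - 12)) + 85850 = (313387 - 16) + 85850 = 313371 + 85850 = 399221)
-a = -1*399221 = -399221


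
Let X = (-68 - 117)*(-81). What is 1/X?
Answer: 1/14985 ≈ 6.6733e-5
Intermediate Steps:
X = 14985 (X = -185*(-81) = 14985)
1/X = 1/14985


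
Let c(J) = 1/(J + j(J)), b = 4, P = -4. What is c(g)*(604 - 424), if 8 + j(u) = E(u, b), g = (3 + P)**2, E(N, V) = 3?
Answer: -45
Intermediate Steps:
g = 1 (g = (3 - 4)**2 = (-1)**2 = 1)
j(u) = -5 (j(u) = -8 + 3 = -5)
c(J) = 1/(-5 + J) (c(J) = 1/(J - 5) = 1/(-5 + J))
c(g)*(604 - 424) = (604 - 424)/(-5 + 1) = 180/(-4) = -1/4*180 = -45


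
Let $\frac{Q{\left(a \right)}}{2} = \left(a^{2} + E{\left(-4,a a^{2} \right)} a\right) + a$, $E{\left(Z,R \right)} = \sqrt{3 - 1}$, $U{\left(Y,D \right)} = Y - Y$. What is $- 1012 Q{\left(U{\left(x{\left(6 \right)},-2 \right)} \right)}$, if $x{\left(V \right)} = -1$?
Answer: $0$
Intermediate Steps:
$U{\left(Y,D \right)} = 0$
$E{\left(Z,R \right)} = \sqrt{2}$
$Q{\left(a \right)} = 2 a + 2 a^{2} + 2 a \sqrt{2}$ ($Q{\left(a \right)} = 2 \left(\left(a^{2} + \sqrt{2} a\right) + a\right) = 2 \left(\left(a^{2} + a \sqrt{2}\right) + a\right) = 2 \left(a + a^{2} + a \sqrt{2}\right) = 2 a + 2 a^{2} + 2 a \sqrt{2}$)
$- 1012 Q{\left(U{\left(x{\left(6 \right)},-2 \right)} \right)} = - 1012 \cdot 2 \cdot 0 \left(1 + 0 + \sqrt{2}\right) = - 1012 \cdot 2 \cdot 0 \left(1 + \sqrt{2}\right) = \left(-1012\right) 0 = 0$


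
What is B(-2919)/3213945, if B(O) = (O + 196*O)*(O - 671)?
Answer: 19660994/30609 ≈ 642.33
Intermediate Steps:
B(O) = 197*O*(-671 + O) (B(O) = (197*O)*(-671 + O) = 197*O*(-671 + O))
B(-2919)/3213945 = (197*(-2919)*(-671 - 2919))/3213945 = (197*(-2919)*(-3590))*(1/3213945) = 2064404370*(1/3213945) = 19660994/30609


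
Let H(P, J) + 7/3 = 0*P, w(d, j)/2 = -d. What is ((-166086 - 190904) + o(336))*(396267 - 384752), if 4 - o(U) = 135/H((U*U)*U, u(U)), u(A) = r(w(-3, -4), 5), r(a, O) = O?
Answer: -4110027565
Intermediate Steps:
w(d, j) = -2*d (w(d, j) = 2*(-d) = -2*d)
u(A) = 5
H(P, J) = -7/3 (H(P, J) = -7/3 + 0*P = -7/3 + 0 = -7/3)
o(U) = 433/7 (o(U) = 4 - 135/(-7/3) = 4 - 135*(-3)/7 = 4 - 1*(-405/7) = 4 + 405/7 = 433/7)
((-166086 - 190904) + o(336))*(396267 - 384752) = ((-166086 - 190904) + 433/7)*(396267 - 384752) = (-356990 + 433/7)*11515 = -2498497/7*11515 = -4110027565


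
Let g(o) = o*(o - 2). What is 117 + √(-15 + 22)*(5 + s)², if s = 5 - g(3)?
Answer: 117 + 49*√7 ≈ 246.64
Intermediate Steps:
g(o) = o*(-2 + o)
s = 2 (s = 5 - 3*(-2 + 3) = 5 - 3 = 2)
117 + √(-15 + 22)*(5 + s)² = 117 + √(-15 + 22)*(5 + 2)² = 117 + √7*7² = 117 + √7*49 = 117 + 49*√7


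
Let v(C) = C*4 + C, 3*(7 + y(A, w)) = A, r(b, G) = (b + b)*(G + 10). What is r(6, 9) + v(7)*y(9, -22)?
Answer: 88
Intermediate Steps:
r(b, G) = 2*b*(10 + G) (r(b, G) = (2*b)*(10 + G) = 2*b*(10 + G))
y(A, w) = -7 + A/3
v(C) = 5*C (v(C) = 4*C + C = 5*C)
r(6, 9) + v(7)*y(9, -22) = 2*6*(10 + 9) + (5*7)*(-7 + (⅓)*9) = 2*6*19 + 35*(-7 + 3) = 228 + 35*(-4) = 228 - 140 = 88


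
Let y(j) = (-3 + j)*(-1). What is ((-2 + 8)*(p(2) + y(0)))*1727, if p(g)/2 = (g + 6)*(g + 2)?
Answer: 694254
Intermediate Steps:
y(j) = 3 - j
p(g) = 2*(2 + g)*(6 + g) (p(g) = 2*((g + 6)*(g + 2)) = 2*((6 + g)*(2 + g)) = 2*((2 + g)*(6 + g)) = 2*(2 + g)*(6 + g))
((-2 + 8)*(p(2) + y(0)))*1727 = ((-2 + 8)*((24 + 2*2² + 16*2) + (3 - 1*0)))*1727 = (6*((24 + 2*4 + 32) + (3 + 0)))*1727 = (6*((24 + 8 + 32) + 3))*1727 = (6*(64 + 3))*1727 = (6*67)*1727 = 402*1727 = 694254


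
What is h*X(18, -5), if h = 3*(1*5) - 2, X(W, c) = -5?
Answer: -65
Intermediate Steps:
h = 13 (h = 3*5 - 2 = 15 - 2 = 13)
h*X(18, -5) = 13*(-5) = -65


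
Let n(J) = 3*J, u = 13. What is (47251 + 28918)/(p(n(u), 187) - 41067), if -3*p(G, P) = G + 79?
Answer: -228507/123319 ≈ -1.8530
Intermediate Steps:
p(G, P) = -79/3 - G/3 (p(G, P) = -(G + 79)/3 = -(79 + G)/3 = -79/3 - G/3)
(47251 + 28918)/(p(n(u), 187) - 41067) = (47251 + 28918)/((-79/3 - 13) - 41067) = 76169/((-79/3 - 1/3*39) - 41067) = 76169/((-79/3 - 13) - 41067) = 76169/(-118/3 - 41067) = 76169/(-123319/3) = 76169*(-3/123319) = -228507/123319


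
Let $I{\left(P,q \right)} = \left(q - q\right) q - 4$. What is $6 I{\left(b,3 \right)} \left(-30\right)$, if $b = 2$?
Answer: $720$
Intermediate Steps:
$I{\left(P,q \right)} = -4$ ($I{\left(P,q \right)} = 0 q - 4 = 0 - 4 = -4$)
$6 I{\left(b,3 \right)} \left(-30\right) = 6 \left(-4\right) \left(-30\right) = \left(-24\right) \left(-30\right) = 720$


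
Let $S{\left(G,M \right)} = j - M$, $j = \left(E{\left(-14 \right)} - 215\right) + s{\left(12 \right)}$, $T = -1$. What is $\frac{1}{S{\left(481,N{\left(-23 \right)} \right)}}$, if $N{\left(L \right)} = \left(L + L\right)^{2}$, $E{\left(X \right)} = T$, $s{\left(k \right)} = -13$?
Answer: $- \frac{1}{2345} \approx -0.00042644$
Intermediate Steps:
$E{\left(X \right)} = -1$
$N{\left(L \right)} = 4 L^{2}$ ($N{\left(L \right)} = \left(2 L\right)^{2} = 4 L^{2}$)
$j = -229$ ($j = \left(-1 - 215\right) - 13 = -216 - 13 = -229$)
$S{\left(G,M \right)} = -229 - M$
$\frac{1}{S{\left(481,N{\left(-23 \right)} \right)}} = \frac{1}{-229 - 4 \left(-23\right)^{2}} = \frac{1}{-229 - 4 \cdot 529} = \frac{1}{-229 - 2116} = \frac{1}{-2345} = - \frac{1}{2345}$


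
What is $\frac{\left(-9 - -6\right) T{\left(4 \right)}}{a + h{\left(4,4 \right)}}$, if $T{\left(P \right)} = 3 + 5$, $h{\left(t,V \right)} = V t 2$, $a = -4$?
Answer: $- \frac{6}{7} \approx -0.85714$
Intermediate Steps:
$h{\left(t,V \right)} = 2 V t$
$T{\left(P \right)} = 8$
$\frac{\left(-9 - -6\right) T{\left(4 \right)}}{a + h{\left(4,4 \right)}} = \frac{\left(-9 - -6\right) 8}{-4 + 2 \cdot 4 \cdot 4} = \frac{\left(-9 + 6\right) 8}{-4 + 32} = \frac{\left(-3\right) 8}{28} = \left(-24\right) \frac{1}{28} = - \frac{6}{7}$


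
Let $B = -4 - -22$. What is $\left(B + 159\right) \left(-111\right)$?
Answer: $-19647$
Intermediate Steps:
$B = 18$ ($B = -4 + 22 = 18$)
$\left(B + 159\right) \left(-111\right) = \left(18 + 159\right) \left(-111\right) = 177 \left(-111\right) = -19647$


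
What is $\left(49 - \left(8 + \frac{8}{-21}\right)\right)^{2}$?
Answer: $\frac{755161}{441} \approx 1712.4$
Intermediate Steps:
$\left(49 - \left(8 + \frac{8}{-21}\right)\right)^{2} = \left(49 - \frac{160}{21}\right)^{2} = \left(\frac{869}{21}\right)^{2} = \frac{755161}{441}$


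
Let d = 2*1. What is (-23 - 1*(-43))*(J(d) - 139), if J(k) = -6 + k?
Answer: -2860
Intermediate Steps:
d = 2
(-23 - 1*(-43))*(J(d) - 139) = (-23 - 1*(-43))*((-6 + 2) - 139) = (-23 + 43)*(-4 - 139) = 20*(-143) = -2860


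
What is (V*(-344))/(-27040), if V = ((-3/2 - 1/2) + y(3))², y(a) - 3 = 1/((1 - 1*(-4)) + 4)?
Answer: 215/13689 ≈ 0.015706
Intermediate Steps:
y(a) = 28/9 (y(a) = 3 + 1/((1 - 1*(-4)) + 4) = 3 + 1/((1 + 4) + 4) = 3 + 1/(5 + 4) = 3 + 1/9 = 3 + ⅑ = 28/9)
V = 100/81 (V = ((-3/2 - 1/2) + 28/9)² = ((-3*½ - 1*½) + 28/9)² = ((-3/2 - ½) + 28/9)² = (-2 + 28/9)² = (10/9)² = 100/81 ≈ 1.2346)
(V*(-344))/(-27040) = ((100/81)*(-344))/(-27040) = -34400/81*(-1/27040) = 215/13689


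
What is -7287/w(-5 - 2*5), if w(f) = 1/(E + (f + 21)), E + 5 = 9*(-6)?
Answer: 386211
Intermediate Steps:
E = -59 (E = -5 + 9*(-6) = -5 - 54 = -59)
w(f) = 1/(-38 + f) (w(f) = 1/(-59 + (f + 21)) = 1/(-59 + (21 + f)) = 1/(-38 + f))
-7287/w(-5 - 2*5) = -(-313341 - 72870) = -7287/(1/(-38 + (-5 - 10))) = -7287/(1/(-38 - 15)) = -7287/(1/(-53)) = -7287/(-1/53) = -7287*(-53) = 386211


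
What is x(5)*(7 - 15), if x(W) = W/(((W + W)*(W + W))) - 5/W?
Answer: 38/5 ≈ 7.6000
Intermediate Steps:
x(W) = -19/(4*W) (x(W) = W/(((2*W)*(2*W))) - 5/W = W/((4*W²)) - 5/W = W*(1/(4*W²)) - 5/W = 1/(4*W) - 5/W = -19/(4*W))
x(5)*(7 - 15) = (-19/4/5)*(7 - 15) = -19/4*⅕*(-8) = -19/20*(-8) = 38/5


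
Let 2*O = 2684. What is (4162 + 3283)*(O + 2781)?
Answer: 30695735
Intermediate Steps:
O = 1342 (O = (1/2)*2684 = 1342)
(4162 + 3283)*(O + 2781) = (4162 + 3283)*(1342 + 2781) = 7445*4123 = 30695735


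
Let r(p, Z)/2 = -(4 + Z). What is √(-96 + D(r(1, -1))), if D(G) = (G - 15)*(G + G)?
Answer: 2*√39 ≈ 12.490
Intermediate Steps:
r(p, Z) = -8 - 2*Z (r(p, Z) = 2*(-(4 + Z)) = 2*(-4 - Z) = -8 - 2*Z)
D(G) = 2*G*(-15 + G) (D(G) = (-15 + G)*(2*G) = 2*G*(-15 + G))
√(-96 + D(r(1, -1))) = √(-96 + 2*(-8 - 2*(-1))*(-15 + (-8 - 2*(-1)))) = √(-96 + 2*(-8 + 2)*(-15 + (-8 + 2))) = √(-96 + 2*(-6)*(-15 - 6)) = √(-96 + 2*(-6)*(-21)) = √(-96 + 252) = √156 = 2*√39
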